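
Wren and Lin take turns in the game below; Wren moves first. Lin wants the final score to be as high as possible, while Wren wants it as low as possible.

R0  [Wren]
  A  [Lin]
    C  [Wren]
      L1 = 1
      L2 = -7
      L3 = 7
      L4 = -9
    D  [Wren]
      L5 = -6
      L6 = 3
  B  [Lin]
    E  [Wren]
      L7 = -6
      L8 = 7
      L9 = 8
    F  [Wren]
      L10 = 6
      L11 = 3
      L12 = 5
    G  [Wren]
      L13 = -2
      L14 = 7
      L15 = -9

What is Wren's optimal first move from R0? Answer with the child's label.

A

C (Wren): min(1, -7, 7, -9) = -9
D (Wren): min(-6, 3) = -6
A (Lin): max(-9, -6) = -6
E (Wren): min(-6, 7, 8) = -6
F (Wren): min(6, 3, 5) = 3
G (Wren): min(-2, 7, -9) = -9
B (Lin): max(-6, 3, -9) = 3
R0 (Wren): min(-6, 3) = -6
Wren at R0 wants the lowest of {A=-6, B=3}, so chooses A.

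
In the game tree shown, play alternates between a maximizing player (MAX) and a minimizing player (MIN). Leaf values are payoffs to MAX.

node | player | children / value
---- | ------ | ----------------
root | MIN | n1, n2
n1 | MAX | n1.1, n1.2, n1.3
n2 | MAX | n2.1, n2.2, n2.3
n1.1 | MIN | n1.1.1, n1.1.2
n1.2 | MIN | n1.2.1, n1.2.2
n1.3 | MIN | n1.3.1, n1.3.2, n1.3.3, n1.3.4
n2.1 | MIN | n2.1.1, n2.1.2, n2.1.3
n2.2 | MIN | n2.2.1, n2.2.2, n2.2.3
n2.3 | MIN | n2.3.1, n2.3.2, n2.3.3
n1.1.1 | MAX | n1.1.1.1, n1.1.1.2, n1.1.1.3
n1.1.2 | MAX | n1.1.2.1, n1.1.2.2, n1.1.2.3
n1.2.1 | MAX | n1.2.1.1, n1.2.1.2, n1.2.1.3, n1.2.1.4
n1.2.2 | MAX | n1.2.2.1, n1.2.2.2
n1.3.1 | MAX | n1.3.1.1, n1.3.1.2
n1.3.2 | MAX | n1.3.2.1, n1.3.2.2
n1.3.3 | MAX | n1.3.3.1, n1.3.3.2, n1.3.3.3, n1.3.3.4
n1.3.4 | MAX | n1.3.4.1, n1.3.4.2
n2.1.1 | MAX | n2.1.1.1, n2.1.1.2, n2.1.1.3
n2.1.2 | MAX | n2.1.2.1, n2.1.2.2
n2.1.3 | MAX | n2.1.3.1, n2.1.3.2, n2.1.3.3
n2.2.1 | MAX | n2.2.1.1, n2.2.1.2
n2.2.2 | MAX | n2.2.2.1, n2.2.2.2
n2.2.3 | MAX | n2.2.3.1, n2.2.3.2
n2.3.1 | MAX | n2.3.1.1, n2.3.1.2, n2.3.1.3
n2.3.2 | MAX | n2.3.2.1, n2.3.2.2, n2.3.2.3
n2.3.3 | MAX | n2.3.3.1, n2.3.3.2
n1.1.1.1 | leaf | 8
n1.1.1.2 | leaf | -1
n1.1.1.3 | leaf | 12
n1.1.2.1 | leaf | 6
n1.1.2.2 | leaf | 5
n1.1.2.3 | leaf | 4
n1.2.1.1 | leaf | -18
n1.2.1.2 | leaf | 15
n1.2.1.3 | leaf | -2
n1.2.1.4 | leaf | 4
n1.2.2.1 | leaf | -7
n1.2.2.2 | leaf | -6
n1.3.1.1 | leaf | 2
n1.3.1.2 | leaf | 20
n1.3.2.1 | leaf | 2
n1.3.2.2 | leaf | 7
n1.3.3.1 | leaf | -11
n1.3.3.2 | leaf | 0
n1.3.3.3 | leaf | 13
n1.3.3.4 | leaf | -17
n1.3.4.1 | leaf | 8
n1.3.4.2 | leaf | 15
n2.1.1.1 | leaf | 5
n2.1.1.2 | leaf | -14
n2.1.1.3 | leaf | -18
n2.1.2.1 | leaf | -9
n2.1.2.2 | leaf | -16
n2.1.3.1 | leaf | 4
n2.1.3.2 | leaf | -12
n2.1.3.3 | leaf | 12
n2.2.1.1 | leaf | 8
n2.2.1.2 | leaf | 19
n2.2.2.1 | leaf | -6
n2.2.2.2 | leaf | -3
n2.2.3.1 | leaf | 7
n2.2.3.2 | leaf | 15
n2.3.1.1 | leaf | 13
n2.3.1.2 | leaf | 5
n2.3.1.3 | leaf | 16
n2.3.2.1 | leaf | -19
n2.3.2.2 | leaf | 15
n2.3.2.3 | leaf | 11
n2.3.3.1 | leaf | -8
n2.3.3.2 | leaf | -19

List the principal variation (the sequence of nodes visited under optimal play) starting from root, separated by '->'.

n1.1.1 (MAX): max(8, -1, 12) = 12
n1.1.2 (MAX): max(6, 5, 4) = 6
n1.1 (MIN): min(12, 6) = 6
n1.2.1 (MAX): max(-18, 15, -2, 4) = 15
n1.2.2 (MAX): max(-7, -6) = -6
n1.2 (MIN): min(15, -6) = -6
n1.3.1 (MAX): max(2, 20) = 20
n1.3.2 (MAX): max(2, 7) = 7
n1.3.3 (MAX): max(-11, 0, 13, -17) = 13
n1.3.4 (MAX): max(8, 15) = 15
n1.3 (MIN): min(20, 7, 13, 15) = 7
n1 (MAX): max(6, -6, 7) = 7
n2.1.1 (MAX): max(5, -14, -18) = 5
n2.1.2 (MAX): max(-9, -16) = -9
n2.1.3 (MAX): max(4, -12, 12) = 12
n2.1 (MIN): min(5, -9, 12) = -9
n2.2.1 (MAX): max(8, 19) = 19
n2.2.2 (MAX): max(-6, -3) = -3
n2.2.3 (MAX): max(7, 15) = 15
n2.2 (MIN): min(19, -3, 15) = -3
n2.3.1 (MAX): max(13, 5, 16) = 16
n2.3.2 (MAX): max(-19, 15, 11) = 15
n2.3.3 (MAX): max(-8, -19) = -8
n2.3 (MIN): min(16, 15, -8) = -8
n2 (MAX): max(-9, -3, -8) = -3
root (MIN): min(7, -3) = -3
At root, MIN picks n2 (lowest: -3).
At n2, MAX picks n2.2 (highest: -3).
At n2.2, MIN picks n2.2.2 (lowest: -3).
At n2.2.2, MAX picks n2.2.2.2 (highest: -3).
Terminal value -3.

root -> n2 -> n2.2 -> n2.2.2 -> n2.2.2.2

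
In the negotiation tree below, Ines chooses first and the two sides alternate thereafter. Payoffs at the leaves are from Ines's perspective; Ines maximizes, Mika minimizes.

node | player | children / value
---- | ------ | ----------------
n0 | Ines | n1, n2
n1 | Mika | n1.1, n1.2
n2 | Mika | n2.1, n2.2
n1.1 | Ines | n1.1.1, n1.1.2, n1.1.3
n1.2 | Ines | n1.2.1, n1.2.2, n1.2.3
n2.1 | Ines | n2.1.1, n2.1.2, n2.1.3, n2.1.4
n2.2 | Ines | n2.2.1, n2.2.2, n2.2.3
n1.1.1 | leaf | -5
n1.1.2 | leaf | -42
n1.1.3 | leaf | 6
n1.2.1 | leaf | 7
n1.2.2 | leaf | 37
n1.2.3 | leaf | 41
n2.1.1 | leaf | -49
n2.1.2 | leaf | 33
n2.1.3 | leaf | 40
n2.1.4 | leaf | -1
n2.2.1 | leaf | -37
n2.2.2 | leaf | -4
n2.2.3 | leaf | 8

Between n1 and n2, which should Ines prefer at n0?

n1.1 (Ines): max(-5, -42, 6) = 6
n1.2 (Ines): max(7, 37, 41) = 41
n1 (Mika): min(6, 41) = 6
n2.1 (Ines): max(-49, 33, 40, -1) = 40
n2.2 (Ines): max(-37, -4, 8) = 8
n2 (Mika): min(40, 8) = 8
Ines prefers the higher value; n1=6, n2=8. n2 is better since 8 > 6.

n2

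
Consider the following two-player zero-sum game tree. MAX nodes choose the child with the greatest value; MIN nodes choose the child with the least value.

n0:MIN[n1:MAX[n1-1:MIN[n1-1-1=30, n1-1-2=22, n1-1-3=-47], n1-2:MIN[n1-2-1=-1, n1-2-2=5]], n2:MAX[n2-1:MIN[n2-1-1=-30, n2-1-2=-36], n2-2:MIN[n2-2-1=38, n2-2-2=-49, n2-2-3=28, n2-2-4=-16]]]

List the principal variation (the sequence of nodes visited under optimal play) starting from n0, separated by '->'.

n0 -> n2 -> n2-1 -> n2-1-2

n1-1 (MIN): min(30, 22, -47) = -47
n1-2 (MIN): min(-1, 5) = -1
n1 (MAX): max(-47, -1) = -1
n2-1 (MIN): min(-30, -36) = -36
n2-2 (MIN): min(38, -49, 28, -16) = -49
n2 (MAX): max(-36, -49) = -36
n0 (MIN): min(-1, -36) = -36
At n0, MIN picks n2 (lowest: -36).
At n2, MAX picks n2-1 (highest: -36).
At n2-1, MIN picks n2-1-2 (lowest: -36).
Terminal value -36.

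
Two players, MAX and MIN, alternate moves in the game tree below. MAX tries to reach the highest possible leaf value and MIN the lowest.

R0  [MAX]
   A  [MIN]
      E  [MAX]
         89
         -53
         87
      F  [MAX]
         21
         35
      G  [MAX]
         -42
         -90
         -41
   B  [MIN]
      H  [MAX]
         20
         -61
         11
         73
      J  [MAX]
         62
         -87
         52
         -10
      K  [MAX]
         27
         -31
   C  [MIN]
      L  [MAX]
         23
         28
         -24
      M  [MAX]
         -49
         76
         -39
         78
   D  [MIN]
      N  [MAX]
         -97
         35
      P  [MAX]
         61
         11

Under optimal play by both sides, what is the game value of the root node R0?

E (MAX): max(89, -53, 87) = 89
F (MAX): max(21, 35) = 35
G (MAX): max(-42, -90, -41) = -41
A (MIN): min(89, 35, -41) = -41
H (MAX): max(20, -61, 11, 73) = 73
J (MAX): max(62, -87, 52, -10) = 62
K (MAX): max(27, -31) = 27
B (MIN): min(73, 62, 27) = 27
L (MAX): max(23, 28, -24) = 28
M (MAX): max(-49, 76, -39, 78) = 78
C (MIN): min(28, 78) = 28
N (MAX): max(-97, 35) = 35
P (MAX): max(61, 11) = 61
D (MIN): min(35, 61) = 35
R0 (MAX): max(-41, 27, 28, 35) = 35

35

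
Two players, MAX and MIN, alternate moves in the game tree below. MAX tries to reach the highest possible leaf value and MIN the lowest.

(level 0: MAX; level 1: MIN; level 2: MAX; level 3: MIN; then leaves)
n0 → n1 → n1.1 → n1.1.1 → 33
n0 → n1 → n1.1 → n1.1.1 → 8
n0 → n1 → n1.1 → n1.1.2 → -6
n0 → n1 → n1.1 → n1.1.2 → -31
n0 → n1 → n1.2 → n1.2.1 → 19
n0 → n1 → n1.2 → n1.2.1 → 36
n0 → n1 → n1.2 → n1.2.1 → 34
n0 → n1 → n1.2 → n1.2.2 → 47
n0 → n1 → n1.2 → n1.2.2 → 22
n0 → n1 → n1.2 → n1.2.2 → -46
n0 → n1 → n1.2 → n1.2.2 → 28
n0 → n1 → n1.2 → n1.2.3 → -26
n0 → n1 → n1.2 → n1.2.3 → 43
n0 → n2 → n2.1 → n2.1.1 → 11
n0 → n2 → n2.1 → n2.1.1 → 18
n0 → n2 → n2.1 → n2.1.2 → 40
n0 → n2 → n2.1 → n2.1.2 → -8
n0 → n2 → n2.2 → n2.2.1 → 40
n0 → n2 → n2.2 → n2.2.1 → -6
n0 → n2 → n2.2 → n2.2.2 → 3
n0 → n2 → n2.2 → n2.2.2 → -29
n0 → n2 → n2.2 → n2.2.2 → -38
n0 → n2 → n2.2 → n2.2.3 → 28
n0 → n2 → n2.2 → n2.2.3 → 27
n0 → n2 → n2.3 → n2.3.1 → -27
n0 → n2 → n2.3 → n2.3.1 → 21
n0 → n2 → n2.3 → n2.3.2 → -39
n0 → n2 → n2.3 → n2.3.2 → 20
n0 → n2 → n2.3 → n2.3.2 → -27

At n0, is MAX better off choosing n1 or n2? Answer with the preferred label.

n1

n1.1.1 (MIN): min(33, 8) = 8
n1.1.2 (MIN): min(-6, -31) = -31
n1.1 (MAX): max(8, -31) = 8
n1.2.1 (MIN): min(19, 36, 34) = 19
n1.2.2 (MIN): min(47, 22, -46, 28) = -46
n1.2.3 (MIN): min(-26, 43) = -26
n1.2 (MAX): max(19, -46, -26) = 19
n1 (MIN): min(8, 19) = 8
n2.1.1 (MIN): min(11, 18) = 11
n2.1.2 (MIN): min(40, -8) = -8
n2.1 (MAX): max(11, -8) = 11
n2.2.1 (MIN): min(40, -6) = -6
n2.2.2 (MIN): min(3, -29, -38) = -38
n2.2.3 (MIN): min(28, 27) = 27
n2.2 (MAX): max(-6, -38, 27) = 27
n2.3.1 (MIN): min(-27, 21) = -27
n2.3.2 (MIN): min(-39, 20, -27) = -39
n2.3 (MAX): max(-27, -39) = -27
n2 (MIN): min(11, 27, -27) = -27
MAX prefers the higher value; n1=8, n2=-27. n1 is better since 8 > -27.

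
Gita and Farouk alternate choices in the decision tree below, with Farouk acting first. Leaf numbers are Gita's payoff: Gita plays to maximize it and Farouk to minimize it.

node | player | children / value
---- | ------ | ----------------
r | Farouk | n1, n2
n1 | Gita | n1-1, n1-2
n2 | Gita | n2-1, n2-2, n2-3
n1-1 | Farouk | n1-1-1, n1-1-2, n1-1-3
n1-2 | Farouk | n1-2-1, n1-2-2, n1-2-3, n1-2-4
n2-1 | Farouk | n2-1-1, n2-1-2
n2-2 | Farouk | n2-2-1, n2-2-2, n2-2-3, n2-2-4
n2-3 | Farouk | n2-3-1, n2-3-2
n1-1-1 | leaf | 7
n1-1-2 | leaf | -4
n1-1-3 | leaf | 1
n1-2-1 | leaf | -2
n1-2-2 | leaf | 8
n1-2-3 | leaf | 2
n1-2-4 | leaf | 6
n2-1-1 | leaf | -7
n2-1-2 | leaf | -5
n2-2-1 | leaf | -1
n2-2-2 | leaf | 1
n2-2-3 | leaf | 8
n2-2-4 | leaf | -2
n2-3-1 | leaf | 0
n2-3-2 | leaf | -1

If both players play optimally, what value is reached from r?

n1-1 (Farouk): min(7, -4, 1) = -4
n1-2 (Farouk): min(-2, 8, 2, 6) = -2
n1 (Gita): max(-4, -2) = -2
n2-1 (Farouk): min(-7, -5) = -7
n2-2 (Farouk): min(-1, 1, 8, -2) = -2
n2-3 (Farouk): min(0, -1) = -1
n2 (Gita): max(-7, -2, -1) = -1
r (Farouk): min(-2, -1) = -2

-2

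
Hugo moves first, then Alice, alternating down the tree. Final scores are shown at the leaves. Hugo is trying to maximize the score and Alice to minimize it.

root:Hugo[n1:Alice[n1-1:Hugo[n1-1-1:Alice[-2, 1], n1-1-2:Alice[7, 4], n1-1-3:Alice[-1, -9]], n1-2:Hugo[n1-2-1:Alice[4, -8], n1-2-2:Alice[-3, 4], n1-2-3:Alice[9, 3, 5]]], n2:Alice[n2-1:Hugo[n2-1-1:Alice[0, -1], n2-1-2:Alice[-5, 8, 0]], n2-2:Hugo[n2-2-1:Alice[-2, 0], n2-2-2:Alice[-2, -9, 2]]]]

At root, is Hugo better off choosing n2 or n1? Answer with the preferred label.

n2-1-1 (Alice): min(0, -1) = -1
n2-1-2 (Alice): min(-5, 8, 0) = -5
n2-1 (Hugo): max(-1, -5) = -1
n2-2-1 (Alice): min(-2, 0) = -2
n2-2-2 (Alice): min(-2, -9, 2) = -9
n2-2 (Hugo): max(-2, -9) = -2
n2 (Alice): min(-1, -2) = -2
n1-1-1 (Alice): min(-2, 1) = -2
n1-1-2 (Alice): min(7, 4) = 4
n1-1-3 (Alice): min(-1, -9) = -9
n1-1 (Hugo): max(-2, 4, -9) = 4
n1-2-1 (Alice): min(4, -8) = -8
n1-2-2 (Alice): min(-3, 4) = -3
n1-2-3 (Alice): min(9, 3, 5) = 3
n1-2 (Hugo): max(-8, -3, 3) = 3
n1 (Alice): min(4, 3) = 3
Hugo prefers the higher value; n2=-2, n1=3. n1 is better since 3 > -2.

n1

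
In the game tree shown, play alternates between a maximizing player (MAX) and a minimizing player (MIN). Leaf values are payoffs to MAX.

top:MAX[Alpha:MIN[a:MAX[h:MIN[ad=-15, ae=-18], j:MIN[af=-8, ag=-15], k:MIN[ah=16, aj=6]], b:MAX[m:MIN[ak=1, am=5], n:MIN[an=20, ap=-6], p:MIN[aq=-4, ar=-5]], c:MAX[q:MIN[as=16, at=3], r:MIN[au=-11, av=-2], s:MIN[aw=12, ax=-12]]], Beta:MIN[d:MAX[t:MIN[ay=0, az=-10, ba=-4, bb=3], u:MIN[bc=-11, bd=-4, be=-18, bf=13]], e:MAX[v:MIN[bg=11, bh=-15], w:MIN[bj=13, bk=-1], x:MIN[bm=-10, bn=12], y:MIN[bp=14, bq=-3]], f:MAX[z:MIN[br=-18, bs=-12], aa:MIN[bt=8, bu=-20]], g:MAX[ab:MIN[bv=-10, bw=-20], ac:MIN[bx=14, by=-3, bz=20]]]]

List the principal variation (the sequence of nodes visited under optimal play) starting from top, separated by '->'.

top -> Alpha -> b -> m -> ak

h (MIN): min(-15, -18) = -18
j (MIN): min(-8, -15) = -15
k (MIN): min(16, 6) = 6
a (MAX): max(-18, -15, 6) = 6
m (MIN): min(1, 5) = 1
n (MIN): min(20, -6) = -6
p (MIN): min(-4, -5) = -5
b (MAX): max(1, -6, -5) = 1
q (MIN): min(16, 3) = 3
r (MIN): min(-11, -2) = -11
s (MIN): min(12, -12) = -12
c (MAX): max(3, -11, -12) = 3
Alpha (MIN): min(6, 1, 3) = 1
t (MIN): min(0, -10, -4, 3) = -10
u (MIN): min(-11, -4, -18, 13) = -18
d (MAX): max(-10, -18) = -10
v (MIN): min(11, -15) = -15
w (MIN): min(13, -1) = -1
x (MIN): min(-10, 12) = -10
y (MIN): min(14, -3) = -3
e (MAX): max(-15, -1, -10, -3) = -1
z (MIN): min(-18, -12) = -18
aa (MIN): min(8, -20) = -20
f (MAX): max(-18, -20) = -18
ab (MIN): min(-10, -20) = -20
ac (MIN): min(14, -3, 20) = -3
g (MAX): max(-20, -3) = -3
Beta (MIN): min(-10, -1, -18, -3) = -18
top (MAX): max(1, -18) = 1
At top, MAX picks Alpha (highest: 1).
At Alpha, MIN picks b (lowest: 1).
At b, MAX picks m (highest: 1).
At m, MIN picks ak (lowest: 1).
Terminal value 1.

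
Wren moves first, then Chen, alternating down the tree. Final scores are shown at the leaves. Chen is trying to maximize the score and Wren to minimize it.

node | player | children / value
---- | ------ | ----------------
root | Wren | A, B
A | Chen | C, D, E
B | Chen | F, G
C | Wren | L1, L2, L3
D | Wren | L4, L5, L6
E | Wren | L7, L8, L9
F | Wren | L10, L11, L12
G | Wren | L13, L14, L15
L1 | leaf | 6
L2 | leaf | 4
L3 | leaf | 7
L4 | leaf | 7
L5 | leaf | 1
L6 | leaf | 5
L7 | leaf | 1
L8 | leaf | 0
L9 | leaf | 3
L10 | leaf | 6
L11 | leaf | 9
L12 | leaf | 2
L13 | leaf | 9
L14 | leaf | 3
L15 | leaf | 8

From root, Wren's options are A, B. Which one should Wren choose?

B

C (Wren): min(6, 4, 7) = 4
D (Wren): min(7, 1, 5) = 1
E (Wren): min(1, 0, 3) = 0
A (Chen): max(4, 1, 0) = 4
F (Wren): min(6, 9, 2) = 2
G (Wren): min(9, 3, 8) = 3
B (Chen): max(2, 3) = 3
root (Wren): min(4, 3) = 3
Wren at root wants the lowest of {A=4, B=3}, so chooses B.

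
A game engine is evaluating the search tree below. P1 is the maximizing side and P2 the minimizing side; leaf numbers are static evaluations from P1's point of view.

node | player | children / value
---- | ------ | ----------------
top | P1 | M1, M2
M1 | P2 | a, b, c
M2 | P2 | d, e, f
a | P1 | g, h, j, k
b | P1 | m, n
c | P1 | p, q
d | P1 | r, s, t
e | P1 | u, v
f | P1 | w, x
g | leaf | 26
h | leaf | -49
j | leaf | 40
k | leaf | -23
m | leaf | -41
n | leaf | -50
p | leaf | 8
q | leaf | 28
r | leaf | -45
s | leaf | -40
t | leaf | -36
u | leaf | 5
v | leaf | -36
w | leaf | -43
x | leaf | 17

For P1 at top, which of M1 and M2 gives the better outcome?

M2

a (P1): max(26, -49, 40, -23) = 40
b (P1): max(-41, -50) = -41
c (P1): max(8, 28) = 28
M1 (P2): min(40, -41, 28) = -41
d (P1): max(-45, -40, -36) = -36
e (P1): max(5, -36) = 5
f (P1): max(-43, 17) = 17
M2 (P2): min(-36, 5, 17) = -36
P1 prefers the higher value; M1=-41, M2=-36. M2 is better since -36 > -41.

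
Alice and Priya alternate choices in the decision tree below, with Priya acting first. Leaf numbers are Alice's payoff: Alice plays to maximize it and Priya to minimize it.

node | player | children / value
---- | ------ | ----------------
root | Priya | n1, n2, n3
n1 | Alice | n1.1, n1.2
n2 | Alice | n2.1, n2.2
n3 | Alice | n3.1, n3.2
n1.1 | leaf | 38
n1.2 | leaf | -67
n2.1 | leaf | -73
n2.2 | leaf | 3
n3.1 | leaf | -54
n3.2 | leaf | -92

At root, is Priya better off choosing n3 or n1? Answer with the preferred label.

n3 (Alice): max(-54, -92) = -54
n1 (Alice): max(38, -67) = 38
Priya prefers the lower value; n3=-54, n1=38. n3 is better since -54 < 38.

n3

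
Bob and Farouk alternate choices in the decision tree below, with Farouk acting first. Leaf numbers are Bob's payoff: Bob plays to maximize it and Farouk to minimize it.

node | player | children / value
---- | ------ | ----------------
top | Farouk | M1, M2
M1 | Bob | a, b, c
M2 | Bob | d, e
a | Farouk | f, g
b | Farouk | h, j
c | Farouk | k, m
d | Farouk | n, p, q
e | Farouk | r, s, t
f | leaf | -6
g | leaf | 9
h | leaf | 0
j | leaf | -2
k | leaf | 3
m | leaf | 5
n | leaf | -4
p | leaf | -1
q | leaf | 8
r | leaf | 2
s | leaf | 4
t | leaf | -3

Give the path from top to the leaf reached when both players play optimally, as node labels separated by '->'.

top -> M2 -> e -> t

a (Farouk): min(-6, 9) = -6
b (Farouk): min(0, -2) = -2
c (Farouk): min(3, 5) = 3
M1 (Bob): max(-6, -2, 3) = 3
d (Farouk): min(-4, -1, 8) = -4
e (Farouk): min(2, 4, -3) = -3
M2 (Bob): max(-4, -3) = -3
top (Farouk): min(3, -3) = -3
At top, Farouk picks M2 (lowest: -3).
At M2, Bob picks e (highest: -3).
At e, Farouk picks t (lowest: -3).
Terminal value -3.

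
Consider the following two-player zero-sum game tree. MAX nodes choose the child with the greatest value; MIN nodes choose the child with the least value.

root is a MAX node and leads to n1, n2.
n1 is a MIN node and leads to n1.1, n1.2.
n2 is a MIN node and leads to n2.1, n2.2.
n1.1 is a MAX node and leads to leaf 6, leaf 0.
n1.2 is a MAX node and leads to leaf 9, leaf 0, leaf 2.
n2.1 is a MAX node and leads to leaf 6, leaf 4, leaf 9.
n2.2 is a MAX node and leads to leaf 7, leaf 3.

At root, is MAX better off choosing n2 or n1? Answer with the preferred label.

n2.1 (MAX): max(6, 4, 9) = 9
n2.2 (MAX): max(7, 3) = 7
n2 (MIN): min(9, 7) = 7
n1.1 (MAX): max(6, 0) = 6
n1.2 (MAX): max(9, 0, 2) = 9
n1 (MIN): min(6, 9) = 6
MAX prefers the higher value; n2=7, n1=6. n2 is better since 7 > 6.

n2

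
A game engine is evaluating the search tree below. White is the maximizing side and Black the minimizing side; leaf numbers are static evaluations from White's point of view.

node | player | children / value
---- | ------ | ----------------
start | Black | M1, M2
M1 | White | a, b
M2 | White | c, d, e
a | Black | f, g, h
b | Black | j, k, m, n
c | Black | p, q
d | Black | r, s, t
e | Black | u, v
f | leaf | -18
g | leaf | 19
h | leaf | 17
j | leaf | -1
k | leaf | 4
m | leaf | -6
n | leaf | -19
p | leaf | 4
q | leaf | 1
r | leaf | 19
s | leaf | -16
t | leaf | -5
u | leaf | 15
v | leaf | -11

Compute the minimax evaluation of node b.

b (Black): min(-1, 4, -6, -19) = -19

-19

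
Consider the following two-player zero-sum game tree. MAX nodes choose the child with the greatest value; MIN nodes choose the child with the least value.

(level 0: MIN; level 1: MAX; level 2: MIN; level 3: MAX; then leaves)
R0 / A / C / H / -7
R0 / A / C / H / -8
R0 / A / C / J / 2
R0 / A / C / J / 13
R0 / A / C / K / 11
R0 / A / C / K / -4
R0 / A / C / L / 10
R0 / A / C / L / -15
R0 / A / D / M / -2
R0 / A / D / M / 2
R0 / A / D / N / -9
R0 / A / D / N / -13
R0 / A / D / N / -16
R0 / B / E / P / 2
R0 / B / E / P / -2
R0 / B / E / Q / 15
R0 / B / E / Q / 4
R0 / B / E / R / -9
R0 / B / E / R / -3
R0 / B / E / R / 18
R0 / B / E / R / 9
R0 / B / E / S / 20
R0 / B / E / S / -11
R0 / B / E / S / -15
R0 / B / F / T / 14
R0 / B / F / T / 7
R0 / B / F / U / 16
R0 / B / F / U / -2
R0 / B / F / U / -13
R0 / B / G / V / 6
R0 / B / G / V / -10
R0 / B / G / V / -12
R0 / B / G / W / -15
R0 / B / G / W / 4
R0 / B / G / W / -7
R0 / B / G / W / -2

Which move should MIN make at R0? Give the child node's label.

A

H (MAX): max(-7, -8) = -7
J (MAX): max(2, 13) = 13
K (MAX): max(11, -4) = 11
L (MAX): max(10, -15) = 10
C (MIN): min(-7, 13, 11, 10) = -7
M (MAX): max(-2, 2) = 2
N (MAX): max(-9, -13, -16) = -9
D (MIN): min(2, -9) = -9
A (MAX): max(-7, -9) = -7
P (MAX): max(2, -2) = 2
Q (MAX): max(15, 4) = 15
R (MAX): max(-9, -3, 18, 9) = 18
S (MAX): max(20, -11, -15) = 20
E (MIN): min(2, 15, 18, 20) = 2
T (MAX): max(14, 7) = 14
U (MAX): max(16, -2, -13) = 16
F (MIN): min(14, 16) = 14
V (MAX): max(6, -10, -12) = 6
W (MAX): max(-15, 4, -7, -2) = 4
G (MIN): min(6, 4) = 4
B (MAX): max(2, 14, 4) = 14
R0 (MIN): min(-7, 14) = -7
MIN at R0 wants the lowest of {A=-7, B=14}, so chooses A.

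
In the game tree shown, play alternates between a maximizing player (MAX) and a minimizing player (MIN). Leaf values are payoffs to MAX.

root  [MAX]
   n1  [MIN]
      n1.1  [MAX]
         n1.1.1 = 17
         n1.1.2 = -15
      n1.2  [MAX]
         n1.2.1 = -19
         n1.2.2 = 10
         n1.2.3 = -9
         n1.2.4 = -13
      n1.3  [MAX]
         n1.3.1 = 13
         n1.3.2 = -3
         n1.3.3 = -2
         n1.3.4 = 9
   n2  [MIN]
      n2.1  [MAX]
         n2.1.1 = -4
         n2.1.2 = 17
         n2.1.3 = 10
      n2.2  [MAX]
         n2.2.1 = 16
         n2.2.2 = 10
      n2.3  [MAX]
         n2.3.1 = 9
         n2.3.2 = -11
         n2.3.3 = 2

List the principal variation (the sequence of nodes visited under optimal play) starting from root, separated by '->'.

root -> n1 -> n1.2 -> n1.2.2

n1.1 (MAX): max(17, -15) = 17
n1.2 (MAX): max(-19, 10, -9, -13) = 10
n1.3 (MAX): max(13, -3, -2, 9) = 13
n1 (MIN): min(17, 10, 13) = 10
n2.1 (MAX): max(-4, 17, 10) = 17
n2.2 (MAX): max(16, 10) = 16
n2.3 (MAX): max(9, -11, 2) = 9
n2 (MIN): min(17, 16, 9) = 9
root (MAX): max(10, 9) = 10
At root, MAX picks n1 (highest: 10).
At n1, MIN picks n1.2 (lowest: 10).
At n1.2, MAX picks n1.2.2 (highest: 10).
Terminal value 10.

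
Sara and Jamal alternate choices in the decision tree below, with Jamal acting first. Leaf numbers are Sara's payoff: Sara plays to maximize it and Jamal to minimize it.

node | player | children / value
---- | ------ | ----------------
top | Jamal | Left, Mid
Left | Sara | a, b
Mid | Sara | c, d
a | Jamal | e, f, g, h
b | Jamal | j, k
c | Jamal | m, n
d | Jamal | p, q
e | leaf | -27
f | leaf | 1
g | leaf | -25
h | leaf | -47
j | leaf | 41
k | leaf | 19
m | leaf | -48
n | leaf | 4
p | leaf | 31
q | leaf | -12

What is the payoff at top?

-12

a (Jamal): min(-27, 1, -25, -47) = -47
b (Jamal): min(41, 19) = 19
Left (Sara): max(-47, 19) = 19
c (Jamal): min(-48, 4) = -48
d (Jamal): min(31, -12) = -12
Mid (Sara): max(-48, -12) = -12
top (Jamal): min(19, -12) = -12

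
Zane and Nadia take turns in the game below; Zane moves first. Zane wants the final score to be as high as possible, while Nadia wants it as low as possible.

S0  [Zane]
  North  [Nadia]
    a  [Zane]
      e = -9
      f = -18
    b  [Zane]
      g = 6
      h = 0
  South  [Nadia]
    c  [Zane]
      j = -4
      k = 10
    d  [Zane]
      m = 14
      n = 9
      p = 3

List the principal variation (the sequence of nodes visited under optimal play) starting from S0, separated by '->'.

S0 -> South -> c -> k

a (Zane): max(-9, -18) = -9
b (Zane): max(6, 0) = 6
North (Nadia): min(-9, 6) = -9
c (Zane): max(-4, 10) = 10
d (Zane): max(14, 9, 3) = 14
South (Nadia): min(10, 14) = 10
S0 (Zane): max(-9, 10) = 10
At S0, Zane picks South (highest: 10).
At South, Nadia picks c (lowest: 10).
At c, Zane picks k (highest: 10).
Terminal value 10.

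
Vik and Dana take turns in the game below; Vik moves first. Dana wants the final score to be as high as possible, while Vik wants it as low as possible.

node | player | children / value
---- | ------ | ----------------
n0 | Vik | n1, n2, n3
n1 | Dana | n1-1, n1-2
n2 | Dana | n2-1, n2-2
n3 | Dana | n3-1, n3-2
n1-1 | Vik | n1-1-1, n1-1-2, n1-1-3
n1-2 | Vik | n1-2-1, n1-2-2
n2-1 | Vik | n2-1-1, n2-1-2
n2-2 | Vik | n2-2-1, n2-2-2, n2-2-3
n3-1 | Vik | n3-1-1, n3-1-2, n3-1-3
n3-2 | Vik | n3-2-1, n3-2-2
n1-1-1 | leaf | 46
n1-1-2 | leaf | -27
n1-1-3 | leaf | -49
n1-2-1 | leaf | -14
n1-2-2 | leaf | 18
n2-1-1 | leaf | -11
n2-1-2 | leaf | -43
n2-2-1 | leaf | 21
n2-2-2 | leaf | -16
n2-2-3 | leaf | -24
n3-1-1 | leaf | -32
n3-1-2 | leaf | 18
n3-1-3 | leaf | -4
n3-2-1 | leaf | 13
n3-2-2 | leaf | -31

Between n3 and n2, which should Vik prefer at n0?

n3-1 (Vik): min(-32, 18, -4) = -32
n3-2 (Vik): min(13, -31) = -31
n3 (Dana): max(-32, -31) = -31
n2-1 (Vik): min(-11, -43) = -43
n2-2 (Vik): min(21, -16, -24) = -24
n2 (Dana): max(-43, -24) = -24
Vik prefers the lower value; n3=-31, n2=-24. n3 is better since -31 < -24.

n3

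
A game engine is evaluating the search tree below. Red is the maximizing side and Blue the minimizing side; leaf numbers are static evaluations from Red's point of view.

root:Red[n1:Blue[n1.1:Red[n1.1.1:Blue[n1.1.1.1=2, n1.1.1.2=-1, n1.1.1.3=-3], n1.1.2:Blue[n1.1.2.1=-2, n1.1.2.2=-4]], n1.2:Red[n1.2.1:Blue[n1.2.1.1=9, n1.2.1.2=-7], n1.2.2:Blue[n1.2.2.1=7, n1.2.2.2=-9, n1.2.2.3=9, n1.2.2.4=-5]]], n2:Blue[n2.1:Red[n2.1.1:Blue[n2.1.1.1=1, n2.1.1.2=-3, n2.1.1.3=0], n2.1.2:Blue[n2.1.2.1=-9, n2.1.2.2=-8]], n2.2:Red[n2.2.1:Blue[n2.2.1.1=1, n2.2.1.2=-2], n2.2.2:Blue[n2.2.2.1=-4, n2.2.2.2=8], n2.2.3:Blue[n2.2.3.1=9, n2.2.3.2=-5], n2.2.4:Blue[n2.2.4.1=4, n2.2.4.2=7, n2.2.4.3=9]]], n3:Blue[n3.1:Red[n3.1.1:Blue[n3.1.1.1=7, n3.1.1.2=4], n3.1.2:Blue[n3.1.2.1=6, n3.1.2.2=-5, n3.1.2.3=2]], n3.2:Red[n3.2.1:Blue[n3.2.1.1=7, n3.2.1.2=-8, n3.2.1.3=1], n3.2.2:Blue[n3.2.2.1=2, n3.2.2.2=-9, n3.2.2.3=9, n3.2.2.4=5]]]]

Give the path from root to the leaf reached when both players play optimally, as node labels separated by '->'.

root -> n2 -> n2.1 -> n2.1.1 -> n2.1.1.2

n1.1.1 (Blue): min(2, -1, -3) = -3
n1.1.2 (Blue): min(-2, -4) = -4
n1.1 (Red): max(-3, -4) = -3
n1.2.1 (Blue): min(9, -7) = -7
n1.2.2 (Blue): min(7, -9, 9, -5) = -9
n1.2 (Red): max(-7, -9) = -7
n1 (Blue): min(-3, -7) = -7
n2.1.1 (Blue): min(1, -3, 0) = -3
n2.1.2 (Blue): min(-9, -8) = -9
n2.1 (Red): max(-3, -9) = -3
n2.2.1 (Blue): min(1, -2) = -2
n2.2.2 (Blue): min(-4, 8) = -4
n2.2.3 (Blue): min(9, -5) = -5
n2.2.4 (Blue): min(4, 7, 9) = 4
n2.2 (Red): max(-2, -4, -5, 4) = 4
n2 (Blue): min(-3, 4) = -3
n3.1.1 (Blue): min(7, 4) = 4
n3.1.2 (Blue): min(6, -5, 2) = -5
n3.1 (Red): max(4, -5) = 4
n3.2.1 (Blue): min(7, -8, 1) = -8
n3.2.2 (Blue): min(2, -9, 9, 5) = -9
n3.2 (Red): max(-8, -9) = -8
n3 (Blue): min(4, -8) = -8
root (Red): max(-7, -3, -8) = -3
At root, Red picks n2 (highest: -3).
At n2, Blue picks n2.1 (lowest: -3).
At n2.1, Red picks n2.1.1 (highest: -3).
At n2.1.1, Blue picks n2.1.1.2 (lowest: -3).
Terminal value -3.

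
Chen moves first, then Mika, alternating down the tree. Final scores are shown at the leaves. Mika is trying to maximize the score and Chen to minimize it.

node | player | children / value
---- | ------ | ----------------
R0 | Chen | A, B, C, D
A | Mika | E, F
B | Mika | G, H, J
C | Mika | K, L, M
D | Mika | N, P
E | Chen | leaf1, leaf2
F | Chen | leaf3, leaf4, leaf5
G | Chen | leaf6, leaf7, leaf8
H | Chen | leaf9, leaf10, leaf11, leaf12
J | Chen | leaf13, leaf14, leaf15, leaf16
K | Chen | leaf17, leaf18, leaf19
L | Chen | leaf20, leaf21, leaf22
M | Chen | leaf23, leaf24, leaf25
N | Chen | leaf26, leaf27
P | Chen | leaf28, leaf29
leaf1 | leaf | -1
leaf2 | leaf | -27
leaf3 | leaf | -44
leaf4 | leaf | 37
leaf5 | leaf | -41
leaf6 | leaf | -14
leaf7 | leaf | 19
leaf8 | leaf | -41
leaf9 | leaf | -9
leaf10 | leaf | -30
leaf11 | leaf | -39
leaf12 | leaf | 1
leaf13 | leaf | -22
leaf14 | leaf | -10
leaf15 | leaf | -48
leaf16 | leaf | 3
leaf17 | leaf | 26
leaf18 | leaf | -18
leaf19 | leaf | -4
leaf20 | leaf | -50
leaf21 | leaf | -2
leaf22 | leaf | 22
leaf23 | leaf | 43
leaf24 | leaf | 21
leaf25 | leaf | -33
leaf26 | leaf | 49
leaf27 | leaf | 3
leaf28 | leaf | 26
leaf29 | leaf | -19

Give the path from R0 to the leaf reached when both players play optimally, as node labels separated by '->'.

E (Chen): min(-1, -27) = -27
F (Chen): min(-44, 37, -41) = -44
A (Mika): max(-27, -44) = -27
G (Chen): min(-14, 19, -41) = -41
H (Chen): min(-9, -30, -39, 1) = -39
J (Chen): min(-22, -10, -48, 3) = -48
B (Mika): max(-41, -39, -48) = -39
K (Chen): min(26, -18, -4) = -18
L (Chen): min(-50, -2, 22) = -50
M (Chen): min(43, 21, -33) = -33
C (Mika): max(-18, -50, -33) = -18
N (Chen): min(49, 3) = 3
P (Chen): min(26, -19) = -19
D (Mika): max(3, -19) = 3
R0 (Chen): min(-27, -39, -18, 3) = -39
At R0, Chen picks B (lowest: -39).
At B, Mika picks H (highest: -39).
At H, Chen picks leaf11 (lowest: -39).
Terminal value -39.

R0 -> B -> H -> leaf11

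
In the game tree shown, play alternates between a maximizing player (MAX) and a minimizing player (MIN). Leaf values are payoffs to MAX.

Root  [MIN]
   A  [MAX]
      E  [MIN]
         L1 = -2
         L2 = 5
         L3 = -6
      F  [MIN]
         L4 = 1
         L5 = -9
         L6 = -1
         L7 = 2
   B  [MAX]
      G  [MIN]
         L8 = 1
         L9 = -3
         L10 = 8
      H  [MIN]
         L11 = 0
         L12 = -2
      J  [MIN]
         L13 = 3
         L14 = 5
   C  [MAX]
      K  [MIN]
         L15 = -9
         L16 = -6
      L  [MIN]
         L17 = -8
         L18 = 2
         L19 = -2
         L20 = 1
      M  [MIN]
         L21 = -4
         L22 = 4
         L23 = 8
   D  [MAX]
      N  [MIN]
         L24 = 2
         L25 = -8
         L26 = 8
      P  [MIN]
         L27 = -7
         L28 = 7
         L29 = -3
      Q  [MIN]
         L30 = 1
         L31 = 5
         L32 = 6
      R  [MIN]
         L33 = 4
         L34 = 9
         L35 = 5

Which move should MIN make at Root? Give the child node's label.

A

E (MIN): min(-2, 5, -6) = -6
F (MIN): min(1, -9, -1, 2) = -9
A (MAX): max(-6, -9) = -6
G (MIN): min(1, -3, 8) = -3
H (MIN): min(0, -2) = -2
J (MIN): min(3, 5) = 3
B (MAX): max(-3, -2, 3) = 3
K (MIN): min(-9, -6) = -9
L (MIN): min(-8, 2, -2, 1) = -8
M (MIN): min(-4, 4, 8) = -4
C (MAX): max(-9, -8, -4) = -4
N (MIN): min(2, -8, 8) = -8
P (MIN): min(-7, 7, -3) = -7
Q (MIN): min(1, 5, 6) = 1
R (MIN): min(4, 9, 5) = 4
D (MAX): max(-8, -7, 1, 4) = 4
Root (MIN): min(-6, 3, -4, 4) = -6
MIN at Root wants the lowest of {A=-6, B=3, C=-4, D=4}, so chooses A.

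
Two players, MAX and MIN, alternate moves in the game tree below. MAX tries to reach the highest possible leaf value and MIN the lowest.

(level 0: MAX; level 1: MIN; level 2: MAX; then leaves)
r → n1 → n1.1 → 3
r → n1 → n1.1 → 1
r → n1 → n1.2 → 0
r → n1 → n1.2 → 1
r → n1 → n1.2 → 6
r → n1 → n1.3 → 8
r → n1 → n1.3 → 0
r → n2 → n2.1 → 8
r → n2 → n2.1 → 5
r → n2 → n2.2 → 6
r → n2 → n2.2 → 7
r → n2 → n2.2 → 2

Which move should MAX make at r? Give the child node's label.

n2

n1.1 (MAX): max(3, 1) = 3
n1.2 (MAX): max(0, 1, 6) = 6
n1.3 (MAX): max(8, 0) = 8
n1 (MIN): min(3, 6, 8) = 3
n2.1 (MAX): max(8, 5) = 8
n2.2 (MAX): max(6, 7, 2) = 7
n2 (MIN): min(8, 7) = 7
r (MAX): max(3, 7) = 7
MAX at r wants the highest of {n1=3, n2=7}, so chooses n2.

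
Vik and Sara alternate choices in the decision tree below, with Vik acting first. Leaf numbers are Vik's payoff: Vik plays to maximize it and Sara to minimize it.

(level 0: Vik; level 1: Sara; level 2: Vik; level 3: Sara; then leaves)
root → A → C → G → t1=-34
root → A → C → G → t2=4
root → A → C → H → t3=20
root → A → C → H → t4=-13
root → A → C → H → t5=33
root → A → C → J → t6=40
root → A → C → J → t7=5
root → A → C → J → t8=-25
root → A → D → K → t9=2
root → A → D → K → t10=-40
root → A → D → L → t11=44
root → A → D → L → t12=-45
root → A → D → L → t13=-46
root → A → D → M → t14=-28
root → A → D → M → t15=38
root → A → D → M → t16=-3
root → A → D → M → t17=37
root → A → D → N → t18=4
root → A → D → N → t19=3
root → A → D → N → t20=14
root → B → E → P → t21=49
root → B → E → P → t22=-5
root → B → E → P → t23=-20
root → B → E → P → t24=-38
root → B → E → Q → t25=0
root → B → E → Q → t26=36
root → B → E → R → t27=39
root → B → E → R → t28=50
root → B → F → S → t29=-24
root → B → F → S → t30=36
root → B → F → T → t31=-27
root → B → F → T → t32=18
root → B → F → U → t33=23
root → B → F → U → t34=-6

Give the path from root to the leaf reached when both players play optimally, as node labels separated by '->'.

root -> B -> F -> U -> t34

G (Sara): min(-34, 4) = -34
H (Sara): min(20, -13, 33) = -13
J (Sara): min(40, 5, -25) = -25
C (Vik): max(-34, -13, -25) = -13
K (Sara): min(2, -40) = -40
L (Sara): min(44, -45, -46) = -46
M (Sara): min(-28, 38, -3, 37) = -28
N (Sara): min(4, 3, 14) = 3
D (Vik): max(-40, -46, -28, 3) = 3
A (Sara): min(-13, 3) = -13
P (Sara): min(49, -5, -20, -38) = -38
Q (Sara): min(0, 36) = 0
R (Sara): min(39, 50) = 39
E (Vik): max(-38, 0, 39) = 39
S (Sara): min(-24, 36) = -24
T (Sara): min(-27, 18) = -27
U (Sara): min(23, -6) = -6
F (Vik): max(-24, -27, -6) = -6
B (Sara): min(39, -6) = -6
root (Vik): max(-13, -6) = -6
At root, Vik picks B (highest: -6).
At B, Sara picks F (lowest: -6).
At F, Vik picks U (highest: -6).
At U, Sara picks t34 (lowest: -6).
Terminal value -6.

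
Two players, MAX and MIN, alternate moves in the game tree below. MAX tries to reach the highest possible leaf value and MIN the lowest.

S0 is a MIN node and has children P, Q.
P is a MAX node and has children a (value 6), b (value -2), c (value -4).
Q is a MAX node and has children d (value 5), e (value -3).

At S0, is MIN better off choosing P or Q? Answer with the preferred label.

P (MAX): max(6, -2, -4) = 6
Q (MAX): max(5, -3) = 5
MIN prefers the lower value; P=6, Q=5. Q is better since 5 < 6.

Q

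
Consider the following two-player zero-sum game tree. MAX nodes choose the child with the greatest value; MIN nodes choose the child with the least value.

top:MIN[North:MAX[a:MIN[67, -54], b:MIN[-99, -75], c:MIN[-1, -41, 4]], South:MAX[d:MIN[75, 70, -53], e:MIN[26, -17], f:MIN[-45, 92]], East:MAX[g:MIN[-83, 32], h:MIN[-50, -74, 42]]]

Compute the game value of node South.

-17

d (MIN): min(75, 70, -53) = -53
e (MIN): min(26, -17) = -17
f (MIN): min(-45, 92) = -45
South (MAX): max(-53, -17, -45) = -17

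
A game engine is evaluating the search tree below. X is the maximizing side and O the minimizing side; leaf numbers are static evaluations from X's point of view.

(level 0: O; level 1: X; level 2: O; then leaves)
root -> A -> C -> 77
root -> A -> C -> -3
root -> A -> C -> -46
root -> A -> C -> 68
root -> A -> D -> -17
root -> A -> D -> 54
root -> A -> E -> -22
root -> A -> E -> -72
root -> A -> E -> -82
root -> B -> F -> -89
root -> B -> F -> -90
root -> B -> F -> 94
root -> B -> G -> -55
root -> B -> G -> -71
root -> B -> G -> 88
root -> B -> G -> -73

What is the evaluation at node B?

F (O): min(-89, -90, 94) = -90
G (O): min(-55, -71, 88, -73) = -73
B (X): max(-90, -73) = -73

-73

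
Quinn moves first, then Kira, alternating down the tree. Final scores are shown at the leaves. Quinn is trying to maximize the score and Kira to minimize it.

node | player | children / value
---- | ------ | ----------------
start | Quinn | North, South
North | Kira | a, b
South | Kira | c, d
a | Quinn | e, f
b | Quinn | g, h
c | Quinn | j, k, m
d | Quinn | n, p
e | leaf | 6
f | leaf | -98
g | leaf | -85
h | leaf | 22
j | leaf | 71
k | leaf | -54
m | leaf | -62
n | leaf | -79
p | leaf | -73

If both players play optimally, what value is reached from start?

a (Quinn): max(6, -98) = 6
b (Quinn): max(-85, 22) = 22
North (Kira): min(6, 22) = 6
c (Quinn): max(71, -54, -62) = 71
d (Quinn): max(-79, -73) = -73
South (Kira): min(71, -73) = -73
start (Quinn): max(6, -73) = 6

6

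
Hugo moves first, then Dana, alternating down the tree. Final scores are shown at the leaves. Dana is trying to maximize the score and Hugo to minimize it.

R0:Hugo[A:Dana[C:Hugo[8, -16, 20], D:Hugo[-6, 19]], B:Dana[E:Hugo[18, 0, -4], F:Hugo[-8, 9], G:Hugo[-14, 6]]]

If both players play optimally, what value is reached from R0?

-6

C (Hugo): min(8, -16, 20) = -16
D (Hugo): min(-6, 19) = -6
A (Dana): max(-16, -6) = -6
E (Hugo): min(18, 0, -4) = -4
F (Hugo): min(-8, 9) = -8
G (Hugo): min(-14, 6) = -14
B (Dana): max(-4, -8, -14) = -4
R0 (Hugo): min(-6, -4) = -6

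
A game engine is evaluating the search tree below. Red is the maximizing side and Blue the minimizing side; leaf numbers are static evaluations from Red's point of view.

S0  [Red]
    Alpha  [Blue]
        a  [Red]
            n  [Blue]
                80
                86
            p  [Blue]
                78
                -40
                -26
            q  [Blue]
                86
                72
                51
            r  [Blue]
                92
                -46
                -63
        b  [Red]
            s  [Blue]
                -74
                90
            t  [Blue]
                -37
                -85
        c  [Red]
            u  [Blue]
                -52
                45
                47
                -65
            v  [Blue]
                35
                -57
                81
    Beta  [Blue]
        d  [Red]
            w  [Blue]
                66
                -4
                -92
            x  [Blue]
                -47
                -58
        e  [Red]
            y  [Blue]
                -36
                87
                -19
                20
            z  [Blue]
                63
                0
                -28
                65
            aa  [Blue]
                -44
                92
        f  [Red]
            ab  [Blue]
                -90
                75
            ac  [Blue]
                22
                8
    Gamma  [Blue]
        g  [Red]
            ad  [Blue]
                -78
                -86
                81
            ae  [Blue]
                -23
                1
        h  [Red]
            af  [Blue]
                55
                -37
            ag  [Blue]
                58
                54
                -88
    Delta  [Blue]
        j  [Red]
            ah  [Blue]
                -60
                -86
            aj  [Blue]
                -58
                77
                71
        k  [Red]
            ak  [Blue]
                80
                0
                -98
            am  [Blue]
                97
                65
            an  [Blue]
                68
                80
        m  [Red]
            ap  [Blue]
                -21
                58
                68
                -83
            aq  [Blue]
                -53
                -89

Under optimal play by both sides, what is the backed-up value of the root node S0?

-37

n (Blue): min(80, 86) = 80
p (Blue): min(78, -40, -26) = -40
q (Blue): min(86, 72, 51) = 51
r (Blue): min(92, -46, -63) = -63
a (Red): max(80, -40, 51, -63) = 80
s (Blue): min(-74, 90) = -74
t (Blue): min(-37, -85) = -85
b (Red): max(-74, -85) = -74
u (Blue): min(-52, 45, 47, -65) = -65
v (Blue): min(35, -57, 81) = -57
c (Red): max(-65, -57) = -57
Alpha (Blue): min(80, -74, -57) = -74
w (Blue): min(66, -4, -92) = -92
x (Blue): min(-47, -58) = -58
d (Red): max(-92, -58) = -58
y (Blue): min(-36, 87, -19, 20) = -36
z (Blue): min(63, 0, -28, 65) = -28
aa (Blue): min(-44, 92) = -44
e (Red): max(-36, -28, -44) = -28
ab (Blue): min(-90, 75) = -90
ac (Blue): min(22, 8) = 8
f (Red): max(-90, 8) = 8
Beta (Blue): min(-58, -28, 8) = -58
ad (Blue): min(-78, -86, 81) = -86
ae (Blue): min(-23, 1) = -23
g (Red): max(-86, -23) = -23
af (Blue): min(55, -37) = -37
ag (Blue): min(58, 54, -88) = -88
h (Red): max(-37, -88) = -37
Gamma (Blue): min(-23, -37) = -37
ah (Blue): min(-60, -86) = -86
aj (Blue): min(-58, 77, 71) = -58
j (Red): max(-86, -58) = -58
ak (Blue): min(80, 0, -98) = -98
am (Blue): min(97, 65) = 65
an (Blue): min(68, 80) = 68
k (Red): max(-98, 65, 68) = 68
ap (Blue): min(-21, 58, 68, -83) = -83
aq (Blue): min(-53, -89) = -89
m (Red): max(-83, -89) = -83
Delta (Blue): min(-58, 68, -83) = -83
S0 (Red): max(-74, -58, -37, -83) = -37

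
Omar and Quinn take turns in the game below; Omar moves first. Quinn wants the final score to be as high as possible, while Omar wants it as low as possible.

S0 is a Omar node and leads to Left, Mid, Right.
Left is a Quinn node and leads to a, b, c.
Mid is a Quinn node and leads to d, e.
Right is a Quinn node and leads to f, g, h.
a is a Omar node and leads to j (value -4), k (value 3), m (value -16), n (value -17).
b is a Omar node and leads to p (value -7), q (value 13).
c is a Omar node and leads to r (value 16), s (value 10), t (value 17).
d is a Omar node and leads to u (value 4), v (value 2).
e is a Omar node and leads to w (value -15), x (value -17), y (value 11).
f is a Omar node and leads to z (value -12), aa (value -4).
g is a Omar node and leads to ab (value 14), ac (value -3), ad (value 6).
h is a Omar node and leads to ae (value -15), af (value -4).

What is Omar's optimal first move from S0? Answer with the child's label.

Right

a (Omar): min(-4, 3, -16, -17) = -17
b (Omar): min(-7, 13) = -7
c (Omar): min(16, 10, 17) = 10
Left (Quinn): max(-17, -7, 10) = 10
d (Omar): min(4, 2) = 2
e (Omar): min(-15, -17, 11) = -17
Mid (Quinn): max(2, -17) = 2
f (Omar): min(-12, -4) = -12
g (Omar): min(14, -3, 6) = -3
h (Omar): min(-15, -4) = -15
Right (Quinn): max(-12, -3, -15) = -3
S0 (Omar): min(10, 2, -3) = -3
Omar at S0 wants the lowest of {Left=10, Mid=2, Right=-3}, so chooses Right.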